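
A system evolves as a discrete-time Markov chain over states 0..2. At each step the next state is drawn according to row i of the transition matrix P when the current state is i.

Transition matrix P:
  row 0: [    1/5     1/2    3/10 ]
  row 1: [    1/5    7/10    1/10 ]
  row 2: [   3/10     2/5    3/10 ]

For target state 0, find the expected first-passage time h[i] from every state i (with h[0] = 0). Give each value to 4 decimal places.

First-step conditioning: h[0] = 0; for i ≠ 0, h[i] = 1 + Σ_k P[i][k]·h[k].
  h[1] = 1 + 7/10·h[1] + 1/10·h[2]
  h[2] = 1 + 2/5·h[1] + 3/10·h[2]
Solving the 2×2 linear system over states ≠ 0 gives exactly h = [0, 80/17, 70/17] (h[0] = 0 is the target).

h = [0.0000, 4.7059, 4.1176]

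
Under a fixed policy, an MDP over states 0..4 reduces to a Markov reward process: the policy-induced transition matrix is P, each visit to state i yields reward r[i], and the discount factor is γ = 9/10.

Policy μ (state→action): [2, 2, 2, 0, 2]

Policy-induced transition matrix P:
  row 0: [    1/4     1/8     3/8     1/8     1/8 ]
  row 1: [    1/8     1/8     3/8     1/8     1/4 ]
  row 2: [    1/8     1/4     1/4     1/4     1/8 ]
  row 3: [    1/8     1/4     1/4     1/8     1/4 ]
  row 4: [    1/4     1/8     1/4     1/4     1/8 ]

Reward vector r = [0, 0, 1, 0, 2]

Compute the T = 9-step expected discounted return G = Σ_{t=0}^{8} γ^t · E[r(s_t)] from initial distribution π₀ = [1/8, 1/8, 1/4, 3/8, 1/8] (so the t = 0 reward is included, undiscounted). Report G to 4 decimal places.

t=0: π = [0.1250, 0.1250, 0.2500, 0.3750, 0.1250], E[r] = 0.5000, γ^t·E[r] = 0.500000, running G = 0.500000
t=1: π = [0.1563, 0.2031, 0.2813, 0.1719, 0.1875], E[r] = 0.6563, γ^t·E[r] = 0.590625, running G = 1.090625
t=2: π = [0.1680, 0.1816, 0.2949, 0.1836, 0.1719], E[r] = 0.6387, γ^t·E[r] = 0.517324, running G = 1.607949
t=3: π = [0.1675, 0.1848, 0.2937, 0.1833, 0.1707], E[r] = 0.6350, γ^t·E[r] = 0.462922, running G = 2.070871
t=4: π = [0.1673, 0.1846, 0.2940, 0.1830, 0.1710], E[r] = 0.6361, γ^t·E[r] = 0.417331, running G = 2.488202
t=5: π = [0.1673, 0.1846, 0.2940, 0.1831, 0.1710], E[r] = 0.6359, γ^t·E[r] = 0.375496, running G = 2.863698
t=6: π = [0.1673, 0.1846, 0.2940, 0.1831, 0.1710], E[r] = 0.6359, γ^t·E[r] = 0.337960, running G = 3.201659
t=7: π = [0.1673, 0.1846, 0.2940, 0.1831, 0.1710], E[r] = 0.6359, γ^t·E[r] = 0.304163, running G = 3.505822
t=8: π = [0.1673, 0.1846, 0.2940, 0.1831, 0.1710], E[r] = 0.6359, γ^t·E[r] = 0.273747, running G = 3.779569

G = 3.7796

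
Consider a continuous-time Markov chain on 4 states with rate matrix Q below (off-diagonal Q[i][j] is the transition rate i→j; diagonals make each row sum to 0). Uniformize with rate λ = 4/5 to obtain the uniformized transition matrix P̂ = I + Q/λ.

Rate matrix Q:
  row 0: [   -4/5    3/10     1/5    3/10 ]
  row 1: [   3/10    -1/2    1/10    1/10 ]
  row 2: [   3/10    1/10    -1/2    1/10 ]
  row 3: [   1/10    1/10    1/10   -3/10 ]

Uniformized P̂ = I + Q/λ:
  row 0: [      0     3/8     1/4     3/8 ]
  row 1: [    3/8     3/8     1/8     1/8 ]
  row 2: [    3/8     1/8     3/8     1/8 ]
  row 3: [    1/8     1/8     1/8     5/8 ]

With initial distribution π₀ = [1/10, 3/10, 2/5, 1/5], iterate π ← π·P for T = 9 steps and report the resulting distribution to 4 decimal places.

t=0: π = [0.1000, 0.3000, 0.4000, 0.2000]
t=1: π = [0.2875, 0.2250, 0.2375, 0.2500]
t=2: π = [0.2047, 0.2531, 0.2203, 0.3219]
t=3: π = [0.2178, 0.2395, 0.2057, 0.3371]
t=4: π = [0.2091, 0.2393, 0.2036, 0.3480]
t=5: π = [0.2096, 0.2371, 0.2020, 0.3513]
t=6: π = [0.2086, 0.2367, 0.2017, 0.3530]
t=7: π = [0.2085, 0.2363, 0.2015, 0.3537]
t=8: π = [0.2084, 0.2362, 0.2014, 0.3540]
t=9: π = [0.2084, 0.2361, 0.2014, 0.3541]

π = [0.2084, 0.2361, 0.2014, 0.3541]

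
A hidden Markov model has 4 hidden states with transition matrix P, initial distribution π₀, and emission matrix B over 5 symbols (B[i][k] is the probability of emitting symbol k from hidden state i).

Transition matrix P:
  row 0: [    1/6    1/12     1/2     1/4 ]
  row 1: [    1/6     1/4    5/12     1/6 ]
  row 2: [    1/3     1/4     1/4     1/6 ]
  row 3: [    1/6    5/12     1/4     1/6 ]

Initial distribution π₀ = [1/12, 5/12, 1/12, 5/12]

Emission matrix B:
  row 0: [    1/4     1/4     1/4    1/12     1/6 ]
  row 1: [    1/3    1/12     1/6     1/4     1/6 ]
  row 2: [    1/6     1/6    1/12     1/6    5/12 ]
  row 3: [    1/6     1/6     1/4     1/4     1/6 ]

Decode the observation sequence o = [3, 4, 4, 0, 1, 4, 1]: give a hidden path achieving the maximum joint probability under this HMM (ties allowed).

path = [1, 2, 0, 2, 0, 2, 0]

t=0: δ = [6.944e-03, 1.042e-01, 1.389e-02, 1.042e-01]  (obs o_0=3)
t=1: δ = [2.894e-03, 7.234e-03, 1.808e-02, 2.894e-03]  ψ = [1, 3, 1, 1]  (obs o_1=4)
t=2: δ = [1.005e-03, 7.535e-04, 1.884e-03, 5.023e-04]  ψ = [2, 2, 2, 2]  (obs o_2=4)
t=3: δ = [1.570e-04, 1.570e-04, 8.372e-05, 5.233e-05]  ψ = [2, 2, 0, 2]  (obs o_3=0)
t=4: δ = [6.977e-06, 3.270e-06, 1.308e-05, 6.541e-06]  ψ = [2, 1, 0, 0]  (obs o_4=1)
t=5: δ = [7.268e-07, 5.451e-07, 1.454e-06, 3.634e-07]  ψ = [2, 2, 0, 2]  (obs o_5=4)
t=6: δ = [1.211e-07, 3.028e-08, 6.056e-08, 4.038e-08]  ψ = [2, 2, 0, 2]  (obs o_6=1)
backtrack: best end state = 0; path = [1, 2, 0, 2, 0, 2, 0]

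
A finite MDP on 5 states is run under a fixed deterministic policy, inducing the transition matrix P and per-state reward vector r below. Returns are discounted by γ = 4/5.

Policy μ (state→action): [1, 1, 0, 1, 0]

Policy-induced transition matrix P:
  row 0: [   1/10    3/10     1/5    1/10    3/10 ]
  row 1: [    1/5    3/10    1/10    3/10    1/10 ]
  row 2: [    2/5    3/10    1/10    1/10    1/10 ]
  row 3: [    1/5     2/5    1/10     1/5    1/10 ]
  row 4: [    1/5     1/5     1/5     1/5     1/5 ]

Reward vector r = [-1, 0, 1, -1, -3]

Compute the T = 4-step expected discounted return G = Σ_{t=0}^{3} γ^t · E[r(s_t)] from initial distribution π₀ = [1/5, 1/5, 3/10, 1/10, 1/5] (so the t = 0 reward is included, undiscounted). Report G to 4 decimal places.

G = -2.0560

t=0: π = [0.2000, 0.2000, 0.3000, 0.1000, 0.2000], E[r] = -0.6000, γ^t·E[r] = -0.600000, running G = -0.600000
t=1: π = [0.2400, 0.2900, 0.1400, 0.1700, 0.1600], E[r] = -0.7500, γ^t·E[r] = -0.600000, running G = -1.200000
t=2: π = [0.2040, 0.3010, 0.1400, 0.1910, 0.1640], E[r] = -0.7470, γ^t·E[r] = -0.478080, running G = -1.678080
t=3: π = [0.2076, 0.3027, 0.1368, 0.1957, 0.1572], E[r] = -0.7381, γ^t·E[r] = -0.377907, running G = -2.055987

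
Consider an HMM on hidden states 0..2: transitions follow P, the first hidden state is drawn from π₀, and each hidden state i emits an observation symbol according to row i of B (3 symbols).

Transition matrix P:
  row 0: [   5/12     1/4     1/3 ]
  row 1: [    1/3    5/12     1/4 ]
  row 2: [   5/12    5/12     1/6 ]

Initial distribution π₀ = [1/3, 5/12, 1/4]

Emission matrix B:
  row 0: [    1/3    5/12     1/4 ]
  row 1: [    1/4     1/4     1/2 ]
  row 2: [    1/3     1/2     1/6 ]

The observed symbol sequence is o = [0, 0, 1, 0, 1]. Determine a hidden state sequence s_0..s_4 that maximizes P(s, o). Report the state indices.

path = [0, 0, 0, 0, 0]

t=0: δ = [1.111e-01, 1.042e-01, 8.333e-02]  (obs o_0=0)
t=1: δ = [1.543e-02, 1.085e-02, 1.235e-02]  ψ = [0, 1, 0]  (obs o_1=0)
t=2: δ = [2.679e-03, 1.286e-03, 2.572e-03]  ψ = [0, 2, 0]  (obs o_2=1)
t=3: δ = [3.721e-04, 2.679e-04, 2.977e-04]  ψ = [0, 2, 0]  (obs o_3=0)
t=4: δ = [6.460e-05, 3.101e-05, 6.202e-05]  ψ = [0, 2, 0]  (obs o_4=1)
backtrack: best end state = 0; path = [0, 0, 0, 0, 0]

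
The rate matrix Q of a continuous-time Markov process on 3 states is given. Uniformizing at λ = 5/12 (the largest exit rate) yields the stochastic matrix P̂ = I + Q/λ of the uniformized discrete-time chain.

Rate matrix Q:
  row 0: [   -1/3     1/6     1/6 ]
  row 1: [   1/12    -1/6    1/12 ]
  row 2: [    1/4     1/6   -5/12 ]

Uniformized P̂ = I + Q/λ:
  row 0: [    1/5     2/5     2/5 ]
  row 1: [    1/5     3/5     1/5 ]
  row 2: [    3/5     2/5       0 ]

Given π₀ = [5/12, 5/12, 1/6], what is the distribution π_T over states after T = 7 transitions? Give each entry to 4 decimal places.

π = [0.2856, 0.5000, 0.2144]

t=0: π = [0.4167, 0.4167, 0.1667]
t=1: π = [0.2667, 0.4833, 0.2500]
t=2: π = [0.3000, 0.4967, 0.2033]
t=3: π = [0.2813, 0.4993, 0.2193]
t=4: π = [0.2877, 0.4999, 0.2124]
t=5: π = [0.2850, 0.5000, 0.2151]
t=6: π = [0.2860, 0.5000, 0.2140]
t=7: π = [0.2856, 0.5000, 0.2144]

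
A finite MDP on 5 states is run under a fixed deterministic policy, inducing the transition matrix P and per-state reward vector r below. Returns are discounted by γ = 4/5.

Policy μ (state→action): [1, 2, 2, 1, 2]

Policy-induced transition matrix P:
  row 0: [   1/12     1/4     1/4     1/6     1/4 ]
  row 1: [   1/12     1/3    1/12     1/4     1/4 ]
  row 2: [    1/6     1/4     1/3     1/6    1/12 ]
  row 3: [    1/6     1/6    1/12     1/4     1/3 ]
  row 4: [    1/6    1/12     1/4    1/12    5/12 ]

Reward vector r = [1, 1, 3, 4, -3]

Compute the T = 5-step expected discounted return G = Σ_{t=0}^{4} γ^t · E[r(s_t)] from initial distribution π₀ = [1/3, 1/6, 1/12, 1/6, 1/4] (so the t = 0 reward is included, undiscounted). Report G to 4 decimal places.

G = 2.5509

t=0: π = [0.3333, 0.1667, 0.0833, 0.1667, 0.2500], E[r] = 0.6667, γ^t·E[r] = 0.666667, running G = 0.666667
t=1: π = [0.1250, 0.2083, 0.2014, 0.1736, 0.2917], E[r] = 0.7569, γ^t·E[r] = 0.605556, running G = 1.272222
t=2: π = [0.1389, 0.2043, 0.2031, 0.1742, 0.2795], E[r] = 0.8108, γ^t·E[r] = 0.518889, running G = 1.791111
t=3: π = [0.1381, 0.2059, 0.2038, 0.1749, 0.2772], E[r] = 0.8234, γ^t·E[r] = 0.421605, running G = 2.212716
t=4: π = [0.1380, 0.2064, 0.2035, 0.1753, 0.2768], E[r] = 0.8257, γ^t·E[r] = 0.338202, running G = 2.550919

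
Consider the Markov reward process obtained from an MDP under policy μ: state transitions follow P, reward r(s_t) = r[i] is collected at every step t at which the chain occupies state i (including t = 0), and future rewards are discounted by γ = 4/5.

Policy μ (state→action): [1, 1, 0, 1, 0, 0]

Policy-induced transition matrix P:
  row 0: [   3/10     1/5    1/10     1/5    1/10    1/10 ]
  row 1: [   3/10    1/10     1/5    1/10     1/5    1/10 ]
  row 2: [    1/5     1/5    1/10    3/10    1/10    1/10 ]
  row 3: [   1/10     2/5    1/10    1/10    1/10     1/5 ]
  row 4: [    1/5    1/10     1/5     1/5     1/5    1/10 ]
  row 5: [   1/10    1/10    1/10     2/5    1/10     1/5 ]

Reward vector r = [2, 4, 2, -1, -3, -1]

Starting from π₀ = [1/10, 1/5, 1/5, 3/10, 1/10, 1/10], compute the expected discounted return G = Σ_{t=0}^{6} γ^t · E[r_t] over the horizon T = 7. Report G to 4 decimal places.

G = 2.8837

t=0: π = [0.1000, 0.2000, 0.2000, 0.3000, 0.1000, 0.1000], E[r] = 0.7000, γ^t·E[r] = 0.700000, running G = 0.700000
t=1: π = [0.1900, 0.2200, 0.1300, 0.1900, 0.1300, 0.1400], E[r] = 0.8000, γ^t·E[r] = 0.640000, running G = 1.340000
t=2: π = [0.2080, 0.1890, 0.1350, 0.2000, 0.1350, 0.1330], E[r] = 0.7040, γ^t·E[r] = 0.450560, running G = 1.790560
t=3: π = [0.2064, 0.1943, 0.1324, 0.2012, 0.1324, 0.1333], E[r] = 0.7231, γ^t·E[r] = 0.370227, running G = 2.160787
t=4: π = [0.2066, 0.1942, 0.1327, 0.2004, 0.1327, 0.1335], E[r] = 0.7237, γ^t·E[r] = 0.296440, running G = 2.457227
t=5: π = [0.2067, 0.1940, 0.1327, 0.2005, 0.1327, 0.1334], E[r] = 0.7230, γ^t·E[r] = 0.236906, running G = 2.694133
t=6: π = [0.2067, 0.1941, 0.1327, 0.2005, 0.1327, 0.1334], E[r] = 0.7232, γ^t·E[r] = 0.189576, running G = 2.883709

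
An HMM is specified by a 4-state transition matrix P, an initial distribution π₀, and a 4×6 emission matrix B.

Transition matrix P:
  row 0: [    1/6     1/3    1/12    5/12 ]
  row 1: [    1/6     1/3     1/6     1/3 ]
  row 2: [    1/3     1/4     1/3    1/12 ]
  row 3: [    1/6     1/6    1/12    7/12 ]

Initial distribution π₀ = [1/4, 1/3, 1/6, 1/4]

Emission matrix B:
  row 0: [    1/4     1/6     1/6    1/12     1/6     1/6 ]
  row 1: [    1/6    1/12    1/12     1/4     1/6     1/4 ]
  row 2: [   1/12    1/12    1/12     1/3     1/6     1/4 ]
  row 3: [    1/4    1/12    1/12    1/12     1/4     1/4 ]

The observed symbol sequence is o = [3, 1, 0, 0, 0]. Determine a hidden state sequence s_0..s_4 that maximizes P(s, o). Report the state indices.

path = [1, 3, 3, 3, 3]

t=0: δ = [2.083e-02, 8.333e-02, 5.556e-02, 2.083e-02]  (obs o_0=3)
t=1: δ = [3.086e-03, 2.315e-03, 1.543e-03, 2.315e-03]  ψ = [2, 1, 2, 1]  (obs o_1=1)
t=2: δ = [1.286e-04, 1.715e-04, 4.287e-05, 3.376e-04]  ψ = [0, 0, 2, 3]  (obs o_2=0)
t=3: δ = [1.407e-05, 9.526e-06, 2.381e-06, 4.923e-05]  ψ = [3, 1, 1, 3]  (obs o_3=0)
t=4: δ = [2.051e-06, 1.368e-06, 3.419e-07, 7.179e-06]  ψ = [3, 3, 3, 3]  (obs o_4=0)
backtrack: best end state = 3; path = [1, 3, 3, 3, 3]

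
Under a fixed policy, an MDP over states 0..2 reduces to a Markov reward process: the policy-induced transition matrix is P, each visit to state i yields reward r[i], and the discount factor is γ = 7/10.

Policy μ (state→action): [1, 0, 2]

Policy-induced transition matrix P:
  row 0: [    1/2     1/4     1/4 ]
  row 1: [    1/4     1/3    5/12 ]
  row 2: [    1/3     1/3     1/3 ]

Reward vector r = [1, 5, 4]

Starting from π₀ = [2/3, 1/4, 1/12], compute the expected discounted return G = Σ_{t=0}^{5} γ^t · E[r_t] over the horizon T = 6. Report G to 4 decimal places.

G = 8.2968

t=0: π = [0.6667, 0.2500, 0.0833], E[r] = 2.2500, γ^t·E[r] = 2.250000, running G = 2.250000
t=1: π = [0.4236, 0.2778, 0.2986], E[r] = 3.0069, γ^t·E[r] = 2.104861, running G = 4.354861
t=2: π = [0.3808, 0.2980, 0.3212], E[r] = 3.1557, γ^t·E[r] = 1.546279, running G = 5.901140
t=3: π = [0.3720, 0.3016, 0.3264], E[r] = 3.1857, γ^t·E[r] = 1.092700, running G = 6.993841
t=4: π = [0.3702, 0.3023, 0.3275], E[r] = 3.1918, γ^t·E[r] = 0.766341, running G = 7.760181
t=5: π = [0.3698, 0.3025, 0.3277], E[r] = 3.1930, γ^t·E[r] = 0.536643, running G = 8.296824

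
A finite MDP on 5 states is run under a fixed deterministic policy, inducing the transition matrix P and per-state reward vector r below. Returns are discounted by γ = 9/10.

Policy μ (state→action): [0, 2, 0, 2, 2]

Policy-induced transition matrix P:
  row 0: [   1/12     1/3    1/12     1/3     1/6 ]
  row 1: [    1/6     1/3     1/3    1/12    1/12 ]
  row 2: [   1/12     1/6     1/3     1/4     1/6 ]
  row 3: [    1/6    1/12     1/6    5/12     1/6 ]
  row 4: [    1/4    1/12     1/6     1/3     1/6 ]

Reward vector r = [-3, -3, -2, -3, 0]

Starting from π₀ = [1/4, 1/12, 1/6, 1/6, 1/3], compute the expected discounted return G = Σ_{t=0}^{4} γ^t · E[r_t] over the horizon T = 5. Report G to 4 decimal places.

G = -9.0413

t=0: π = [0.2500, 0.0833, 0.1667, 0.1667, 0.3333], E[r] = -1.8333, γ^t·E[r] = -1.833333, running G = -1.833333
t=1: π = [0.1597, 0.1806, 0.1875, 0.3125, 0.1597], E[r] = -2.3333, γ^t·E[r] = -2.100000, running G = -3.933333
t=2: π = [0.1510, 0.1840, 0.2147, 0.2986, 0.1516], E[r] = -2.3304, γ^t·E[r] = -1.887656, running G = -5.820990
t=3: π = [0.1488, 0.1850, 0.2205, 0.2943, 0.1513], E[r] = -2.3255, γ^t·E[r] = -1.695270, running G = -7.516259
t=4: π = [0.1485, 0.1852, 0.2219, 0.2932, 0.1513], E[r] = -2.3244, γ^t·E[r] = -1.525036, running G = -9.041295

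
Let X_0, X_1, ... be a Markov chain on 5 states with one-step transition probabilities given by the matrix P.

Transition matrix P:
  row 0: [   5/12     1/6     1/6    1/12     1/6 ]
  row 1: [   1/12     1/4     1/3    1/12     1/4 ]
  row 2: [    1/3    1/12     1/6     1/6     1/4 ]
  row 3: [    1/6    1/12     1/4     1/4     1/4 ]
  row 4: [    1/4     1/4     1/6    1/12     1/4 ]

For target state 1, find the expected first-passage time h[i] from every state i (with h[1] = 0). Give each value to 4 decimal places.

h = [6.2682, 0.0000, 6.7949, 6.8907, 5.6983]

First-step conditioning: h[1] = 0; for i ≠ 1, h[i] = 1 + Σ_k P[i][k]·h[k].
  h[0] = 1 + 5/12·h[0] + 1/6·h[2] + 1/12·h[3] + 1/6·h[4]
  h[2] = 1 + 1/3·h[0] + 1/6·h[2] + 1/6·h[3] + 1/4·h[4]
  h[3] = 1 + 1/6·h[0] + 1/4·h[2] + 1/4·h[3] + 1/4·h[4]
  h[4] = 1 + 1/4·h[0] + 1/6·h[2] + 1/12·h[3] + 1/4·h[4]
Solving the 4×4 linear system over states ≠ 1 gives exactly h = [1122/179, 0, 8514/1253, 8634/1253, 1020/179] (h[1] = 0 is the target).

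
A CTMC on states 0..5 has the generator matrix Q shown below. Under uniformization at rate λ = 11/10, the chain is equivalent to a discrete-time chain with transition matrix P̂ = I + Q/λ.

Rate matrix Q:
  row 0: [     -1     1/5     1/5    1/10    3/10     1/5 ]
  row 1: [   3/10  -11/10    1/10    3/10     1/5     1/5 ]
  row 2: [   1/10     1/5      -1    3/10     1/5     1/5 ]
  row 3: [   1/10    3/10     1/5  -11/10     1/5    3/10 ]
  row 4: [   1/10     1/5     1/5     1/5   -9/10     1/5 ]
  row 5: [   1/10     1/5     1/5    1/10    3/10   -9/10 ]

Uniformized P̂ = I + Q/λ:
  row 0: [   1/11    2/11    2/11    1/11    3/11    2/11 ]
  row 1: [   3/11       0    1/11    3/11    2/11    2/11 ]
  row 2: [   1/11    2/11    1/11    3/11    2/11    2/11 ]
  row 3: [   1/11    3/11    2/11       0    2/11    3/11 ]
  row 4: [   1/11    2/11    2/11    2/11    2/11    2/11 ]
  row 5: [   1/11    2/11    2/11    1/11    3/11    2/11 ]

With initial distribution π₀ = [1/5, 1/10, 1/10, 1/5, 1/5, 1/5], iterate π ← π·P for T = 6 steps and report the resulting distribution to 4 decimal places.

π = [0.1211, 0.1656, 0.1528, 0.1540, 0.2106, 0.1958]

t=0: π = [0.2000, 0.1000, 0.1000, 0.2000, 0.2000, 0.2000]
t=1: π = [0.1091, 0.1818, 0.1636, 0.1273, 0.2182, 0.2000]
t=2: π = [0.1240, 0.1603, 0.1504, 0.1620, 0.2099, 0.1934]
t=3: π = [0.1201, 0.1674, 0.1536, 0.1518, 0.2107, 0.1965]
t=4: π = [0.1213, 0.1652, 0.1526, 0.1546, 0.2106, 0.1956]
t=5: π = [0.1209, 0.1658, 0.1529, 0.1538, 0.2106, 0.1959]
t=6: π = [0.1211, 0.1656, 0.1528, 0.1540, 0.2106, 0.1958]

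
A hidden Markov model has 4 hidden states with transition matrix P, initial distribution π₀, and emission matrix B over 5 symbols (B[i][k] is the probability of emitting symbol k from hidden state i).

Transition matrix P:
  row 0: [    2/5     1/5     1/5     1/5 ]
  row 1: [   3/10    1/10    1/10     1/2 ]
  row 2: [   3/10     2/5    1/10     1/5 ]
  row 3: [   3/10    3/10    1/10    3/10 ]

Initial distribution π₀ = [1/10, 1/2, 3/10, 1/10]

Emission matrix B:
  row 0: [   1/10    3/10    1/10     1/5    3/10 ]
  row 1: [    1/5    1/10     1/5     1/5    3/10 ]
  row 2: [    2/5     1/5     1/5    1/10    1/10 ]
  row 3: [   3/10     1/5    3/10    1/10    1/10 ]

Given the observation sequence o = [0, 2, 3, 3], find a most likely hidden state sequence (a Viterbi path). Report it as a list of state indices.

path = [1, 3, 0, 0]

t=0: δ = [1.000e-02, 1.000e-01, 1.200e-01, 3.000e-02]  (obs o_0=0)
t=1: δ = [3.600e-03, 9.600e-03, 2.400e-03, 1.500e-02]  ψ = [2, 2, 2, 1]  (obs o_1=2)
t=2: δ = [9.000e-04, 9.000e-04, 1.500e-04, 4.800e-04]  ψ = [3, 3, 3, 1]  (obs o_2=3)
t=3: δ = [7.200e-05, 3.600e-05, 1.800e-05, 4.500e-05]  ψ = [0, 0, 0, 1]  (obs o_3=3)
backtrack: best end state = 0; path = [1, 3, 0, 0]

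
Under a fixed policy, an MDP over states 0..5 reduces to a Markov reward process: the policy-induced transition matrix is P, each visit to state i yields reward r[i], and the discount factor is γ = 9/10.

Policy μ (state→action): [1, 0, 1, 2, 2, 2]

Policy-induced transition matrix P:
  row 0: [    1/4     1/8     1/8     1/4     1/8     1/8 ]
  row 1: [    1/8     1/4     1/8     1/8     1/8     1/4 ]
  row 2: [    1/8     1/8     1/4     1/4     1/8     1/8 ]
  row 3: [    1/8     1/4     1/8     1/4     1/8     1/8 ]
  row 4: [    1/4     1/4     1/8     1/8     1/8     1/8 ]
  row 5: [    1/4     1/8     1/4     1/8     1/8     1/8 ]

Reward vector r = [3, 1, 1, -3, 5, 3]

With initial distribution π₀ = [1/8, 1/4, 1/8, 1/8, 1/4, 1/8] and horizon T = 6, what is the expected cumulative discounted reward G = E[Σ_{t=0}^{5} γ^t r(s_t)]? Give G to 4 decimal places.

t=0: π = [0.1250, 0.2500, 0.1250, 0.1250, 0.2500, 0.1250], E[r] = 2.0000, γ^t·E[r] = 2.000000, running G = 2.000000
t=1: π = [0.1875, 0.2031, 0.1563, 0.1719, 0.1250, 0.1563], E[r] = 1.5000, γ^t·E[r] = 1.350000, running G = 3.350000
t=2: π = [0.1836, 0.1875, 0.1641, 0.1895, 0.1250, 0.1504], E[r] = 1.4102, γ^t·E[r] = 1.142227, running G = 4.492227
t=3: π = [0.1824, 0.1877, 0.1643, 0.1921, 0.1250, 0.1484], E[r] = 1.3931, γ^t·E[r] = 1.015545, running G = 5.507772
t=4: π = [0.1820, 0.1881, 0.1641, 0.1924, 0.1250, 0.1485], E[r] = 1.3915, γ^t·E[r] = 0.912950, running G = 6.420722
t=5: π = [0.1819, 0.1882, 0.1641, 0.1923, 0.1250, 0.1485], E[r] = 1.3917, γ^t·E[r] = 0.821772, running G = 7.242494

G = 7.2425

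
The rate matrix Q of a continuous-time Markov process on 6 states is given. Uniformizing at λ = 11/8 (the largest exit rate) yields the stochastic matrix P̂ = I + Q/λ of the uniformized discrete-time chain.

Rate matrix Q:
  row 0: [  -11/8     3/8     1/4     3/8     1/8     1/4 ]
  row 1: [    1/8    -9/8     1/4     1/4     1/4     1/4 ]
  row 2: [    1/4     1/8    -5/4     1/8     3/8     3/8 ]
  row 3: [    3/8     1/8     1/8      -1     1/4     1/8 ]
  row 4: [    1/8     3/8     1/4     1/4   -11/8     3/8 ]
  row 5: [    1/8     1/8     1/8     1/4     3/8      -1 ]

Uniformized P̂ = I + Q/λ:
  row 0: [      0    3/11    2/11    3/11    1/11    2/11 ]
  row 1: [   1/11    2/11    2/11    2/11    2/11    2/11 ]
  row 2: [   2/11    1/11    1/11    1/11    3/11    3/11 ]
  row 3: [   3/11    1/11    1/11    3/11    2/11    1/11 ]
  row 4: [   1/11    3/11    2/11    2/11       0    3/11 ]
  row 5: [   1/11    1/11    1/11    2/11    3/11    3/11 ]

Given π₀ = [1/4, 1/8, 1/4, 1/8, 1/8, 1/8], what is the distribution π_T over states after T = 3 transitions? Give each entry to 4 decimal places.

t=0: π = [0.2500, 0.1250, 0.2500, 0.1250, 0.1250, 0.1250]
t=1: π = [0.1136, 0.1705, 0.1364, 0.1932, 0.1705, 0.2159]
t=2: π = [0.1281, 0.1581, 0.1322, 0.1973, 0.1725, 0.2118]
t=3: π = [0.1272, 0.1599, 0.1326, 0.1994, 0.1701, 0.2108]

π = [0.1272, 0.1599, 0.1326, 0.1994, 0.1701, 0.2108]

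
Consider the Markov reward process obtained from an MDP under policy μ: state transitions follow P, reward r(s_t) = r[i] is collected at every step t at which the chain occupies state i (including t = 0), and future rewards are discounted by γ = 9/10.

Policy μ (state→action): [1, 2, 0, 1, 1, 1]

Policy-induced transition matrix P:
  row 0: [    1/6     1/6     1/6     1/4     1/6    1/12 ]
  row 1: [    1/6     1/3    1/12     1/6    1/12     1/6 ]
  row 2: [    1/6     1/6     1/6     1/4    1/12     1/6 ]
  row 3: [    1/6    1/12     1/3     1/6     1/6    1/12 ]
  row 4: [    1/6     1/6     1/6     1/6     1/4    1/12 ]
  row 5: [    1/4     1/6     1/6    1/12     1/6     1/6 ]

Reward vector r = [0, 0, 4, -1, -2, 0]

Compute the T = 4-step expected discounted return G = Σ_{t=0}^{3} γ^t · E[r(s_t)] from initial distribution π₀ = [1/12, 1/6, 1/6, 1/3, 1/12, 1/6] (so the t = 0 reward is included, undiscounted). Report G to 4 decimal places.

t=0: π = [0.0833, 0.1667, 0.1667, 0.3333, 0.0833, 0.1667], E[r] = 0.1667, γ^t·E[r] = 0.166667, running G = 0.166667
t=1: π = [0.1806, 0.1667, 0.2083, 0.1736, 0.1458, 0.1250], E[r] = 0.3681, γ^t·E[r] = 0.331250, running G = 0.497917
t=2: π = [0.1771, 0.1800, 0.1817, 0.1887, 0.1476, 0.1250], E[r] = 0.2431, γ^t·E[r] = 0.196875, running G = 0.694792
t=3: π = [0.1771, 0.1809, 0.1831, 0.1861, 0.1488, 0.1239], E[r] = 0.2486, γ^t·E[r] = 0.181266, running G = 0.876057

G = 0.8761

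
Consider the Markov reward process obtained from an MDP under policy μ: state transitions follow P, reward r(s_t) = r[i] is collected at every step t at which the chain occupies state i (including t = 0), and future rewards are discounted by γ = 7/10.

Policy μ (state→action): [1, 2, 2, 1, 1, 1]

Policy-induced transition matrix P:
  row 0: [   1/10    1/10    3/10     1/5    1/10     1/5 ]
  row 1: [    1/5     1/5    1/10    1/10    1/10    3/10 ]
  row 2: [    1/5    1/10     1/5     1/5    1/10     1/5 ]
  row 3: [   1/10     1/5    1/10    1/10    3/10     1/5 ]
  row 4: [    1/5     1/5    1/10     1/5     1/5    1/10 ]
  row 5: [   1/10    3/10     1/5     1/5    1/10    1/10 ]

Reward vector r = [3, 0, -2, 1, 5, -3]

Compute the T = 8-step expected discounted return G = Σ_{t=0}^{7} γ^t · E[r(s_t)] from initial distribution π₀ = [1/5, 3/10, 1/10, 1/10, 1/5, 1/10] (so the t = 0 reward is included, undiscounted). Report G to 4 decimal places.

G = 2.1598

t=0: π = [0.2000, 0.3000, 0.1000, 0.1000, 0.2000, 0.1000], E[r] = 1.2000, γ^t·E[r] = 1.200000, running G = 1.200000
t=1: π = [0.1600, 0.1800, 0.1600, 0.1600, 0.1400, 0.2000], E[r] = 0.4200, γ^t·E[r] = 0.294000, running G = 1.494000
t=2: π = [0.1480, 0.1880, 0.1680, 0.1660, 0.1460, 0.1840], E[r] = 0.4520, γ^t·E[r] = 0.221480, running G = 1.715480
t=3: π = [0.1502, 0.1868, 0.1648, 0.1646, 0.1478, 0.1858], E[r] = 0.4672, γ^t·E[r] = 0.160250, running G = 1.875730
t=4: π = [0.1499, 0.1871, 0.1651, 0.1649, 0.1477, 0.1853], E[r] = 0.4670, γ^t·E[r] = 0.112132, running G = 1.987861
t=5: π = [0.1500, 0.1870, 0.1650, 0.1648, 0.1477, 0.1854], E[r] = 0.4672, γ^t·E[r] = 0.078523, running G = 2.066384
t=6: π = [0.1500, 0.1870, 0.1650, 0.1648, 0.1477, 0.1854], E[r] = 0.4672, γ^t·E[r] = 0.054964, running G = 2.121348
t=7: π = [0.1500, 0.1870, 0.1650, 0.1648, 0.1477, 0.1854], E[r] = 0.4672, γ^t·E[r] = 0.038475, running G = 2.159823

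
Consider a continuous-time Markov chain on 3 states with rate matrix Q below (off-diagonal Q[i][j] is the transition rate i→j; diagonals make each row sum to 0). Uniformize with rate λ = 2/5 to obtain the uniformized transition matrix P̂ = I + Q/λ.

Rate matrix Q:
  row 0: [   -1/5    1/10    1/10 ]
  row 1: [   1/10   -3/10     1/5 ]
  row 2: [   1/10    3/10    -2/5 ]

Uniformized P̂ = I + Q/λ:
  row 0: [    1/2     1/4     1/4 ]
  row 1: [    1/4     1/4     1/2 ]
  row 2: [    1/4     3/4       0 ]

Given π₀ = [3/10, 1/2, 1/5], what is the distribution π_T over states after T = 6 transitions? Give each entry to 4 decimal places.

π = [0.3333, 0.3903, 0.2764]

t=0: π = [0.3000, 0.5000, 0.2000]
t=1: π = [0.3250, 0.3500, 0.3250]
t=2: π = [0.3313, 0.4125, 0.2563]
t=3: π = [0.3328, 0.3781, 0.2891]
t=4: π = [0.3332, 0.3945, 0.2723]
t=5: π = [0.3333, 0.3861, 0.2806]
t=6: π = [0.3333, 0.3903, 0.2764]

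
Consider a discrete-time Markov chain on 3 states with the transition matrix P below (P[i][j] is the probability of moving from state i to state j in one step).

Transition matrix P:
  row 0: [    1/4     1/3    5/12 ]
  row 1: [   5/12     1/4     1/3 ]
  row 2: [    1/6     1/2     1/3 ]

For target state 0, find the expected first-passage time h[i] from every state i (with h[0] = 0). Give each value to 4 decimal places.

First-step conditioning: h[0] = 0; for i ≠ 0, h[i] = 1 + Σ_k P[i][k]·h[k].
  h[1] = 1 + 1/4·h[1] + 1/3·h[2]
  h[2] = 1 + 1/2·h[1] + 1/3·h[2]
Solving the 2×2 linear system over states ≠ 0 gives exactly h = [0, 3, 15/4] (h[0] = 0 is the target).

h = [0.0000, 3.0000, 3.7500]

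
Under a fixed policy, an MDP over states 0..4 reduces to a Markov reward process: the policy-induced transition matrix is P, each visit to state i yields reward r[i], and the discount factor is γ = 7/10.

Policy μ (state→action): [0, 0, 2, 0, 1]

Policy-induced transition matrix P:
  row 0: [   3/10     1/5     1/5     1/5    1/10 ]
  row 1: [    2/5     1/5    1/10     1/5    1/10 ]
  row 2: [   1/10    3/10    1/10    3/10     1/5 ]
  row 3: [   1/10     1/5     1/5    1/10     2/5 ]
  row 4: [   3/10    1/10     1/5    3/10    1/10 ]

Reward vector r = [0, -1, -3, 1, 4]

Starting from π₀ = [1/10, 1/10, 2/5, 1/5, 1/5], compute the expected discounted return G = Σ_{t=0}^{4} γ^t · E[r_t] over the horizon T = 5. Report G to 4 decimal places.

G = 0.2357

t=0: π = [0.1000, 0.1000, 0.4000, 0.2000, 0.2000], E[r] = -0.3000, γ^t·E[r] = -0.300000, running G = -0.300000
t=1: π = [0.1900, 0.2200, 0.1500, 0.2400, 0.2000], E[r] = 0.3700, γ^t·E[r] = 0.259000, running G = -0.041000
t=2: π = [0.2440, 0.1950, 0.1630, 0.2110, 0.1870], E[r] = 0.2750, γ^t·E[r] = 0.134750, running G = 0.093750
t=3: π = [0.2447, 0.1976, 0.1642, 0.2139, 0.1796], E[r] = 0.2421, γ^t·E[r] = 0.083040, running G = 0.176790
t=4: π = [0.2441, 0.1985, 0.1638, 0.2130, 0.1806], E[r] = 0.2454, γ^t·E[r] = 0.058928, running G = 0.235718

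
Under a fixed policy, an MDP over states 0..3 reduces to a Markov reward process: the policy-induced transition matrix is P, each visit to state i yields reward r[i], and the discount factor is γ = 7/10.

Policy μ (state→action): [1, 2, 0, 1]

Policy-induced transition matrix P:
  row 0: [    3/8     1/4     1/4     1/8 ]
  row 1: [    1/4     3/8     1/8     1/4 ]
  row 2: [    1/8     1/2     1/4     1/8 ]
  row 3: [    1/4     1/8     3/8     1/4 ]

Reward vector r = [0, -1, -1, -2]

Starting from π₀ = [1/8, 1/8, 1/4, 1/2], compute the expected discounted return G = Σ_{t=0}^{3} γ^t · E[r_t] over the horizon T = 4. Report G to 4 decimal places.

G = -2.8366

t=0: π = [0.1250, 0.1250, 0.2500, 0.5000], E[r] = -1.3750, γ^t·E[r] = -1.375000, running G = -1.375000
t=1: π = [0.2344, 0.2656, 0.2969, 0.2031], E[r] = -0.9688, γ^t·E[r] = -0.678125, running G = -2.053125
t=2: π = [0.2422, 0.3320, 0.2422, 0.1836], E[r] = -0.9414, γ^t·E[r] = -0.461289, running G = -2.514414
t=3: π = [0.2500, 0.3291, 0.2314, 0.1895], E[r] = -0.9395, γ^t·E[r] = -0.322232, running G = -2.836646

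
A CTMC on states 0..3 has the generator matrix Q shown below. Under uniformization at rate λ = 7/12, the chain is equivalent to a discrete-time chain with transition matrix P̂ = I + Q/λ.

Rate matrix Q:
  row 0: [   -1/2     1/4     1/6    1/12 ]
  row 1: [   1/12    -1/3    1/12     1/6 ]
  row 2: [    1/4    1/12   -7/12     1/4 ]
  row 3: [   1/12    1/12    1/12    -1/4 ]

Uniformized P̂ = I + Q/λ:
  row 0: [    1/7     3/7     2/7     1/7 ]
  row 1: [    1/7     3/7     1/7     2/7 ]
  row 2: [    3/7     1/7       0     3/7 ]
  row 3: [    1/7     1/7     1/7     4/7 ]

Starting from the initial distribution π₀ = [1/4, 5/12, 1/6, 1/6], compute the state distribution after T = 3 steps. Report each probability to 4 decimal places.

t=0: π = [0.2500, 0.4167, 0.1667, 0.1667]
t=1: π = [0.1905, 0.3333, 0.1548, 0.3214]
t=2: π = [0.1871, 0.2925, 0.1480, 0.3724]
t=3: π = [0.1851, 0.2799, 0.1484, 0.3865]

π = [0.1851, 0.2799, 0.1484, 0.3865]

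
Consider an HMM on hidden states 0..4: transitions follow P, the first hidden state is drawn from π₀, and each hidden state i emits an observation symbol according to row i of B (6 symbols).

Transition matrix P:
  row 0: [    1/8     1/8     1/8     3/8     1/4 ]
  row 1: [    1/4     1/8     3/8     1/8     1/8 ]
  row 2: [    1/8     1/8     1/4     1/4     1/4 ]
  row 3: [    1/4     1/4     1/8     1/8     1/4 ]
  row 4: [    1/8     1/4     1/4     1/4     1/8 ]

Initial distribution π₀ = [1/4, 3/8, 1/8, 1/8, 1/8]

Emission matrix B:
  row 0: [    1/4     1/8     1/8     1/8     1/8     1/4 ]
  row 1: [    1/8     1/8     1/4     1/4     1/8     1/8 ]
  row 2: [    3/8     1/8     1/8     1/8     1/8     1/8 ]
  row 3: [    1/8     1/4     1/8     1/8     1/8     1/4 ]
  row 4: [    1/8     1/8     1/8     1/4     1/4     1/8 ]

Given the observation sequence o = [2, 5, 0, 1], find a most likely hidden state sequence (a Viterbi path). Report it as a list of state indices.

t=0: δ = [3.125e-02, 9.375e-02, 1.562e-02, 1.562e-02, 1.562e-02]  (obs o_0=2)
t=1: δ = [5.859e-03, 1.465e-03, 4.395e-03, 2.930e-03, 1.465e-03]  ψ = [1, 1, 1, 0, 1]  (obs o_1=5)
t=2: δ = [1.831e-04, 9.155e-05, 4.120e-04, 2.747e-04, 1.831e-04]  ψ = [0, 0, 2, 0, 0]  (obs o_2=0)
t=3: δ = [8.583e-06, 8.583e-06, 1.287e-05, 2.575e-05, 1.287e-05]  ψ = [3, 3, 2, 2, 2]  (obs o_3=1)
backtrack: best end state = 3; path = [1, 2, 2, 3]

path = [1, 2, 2, 3]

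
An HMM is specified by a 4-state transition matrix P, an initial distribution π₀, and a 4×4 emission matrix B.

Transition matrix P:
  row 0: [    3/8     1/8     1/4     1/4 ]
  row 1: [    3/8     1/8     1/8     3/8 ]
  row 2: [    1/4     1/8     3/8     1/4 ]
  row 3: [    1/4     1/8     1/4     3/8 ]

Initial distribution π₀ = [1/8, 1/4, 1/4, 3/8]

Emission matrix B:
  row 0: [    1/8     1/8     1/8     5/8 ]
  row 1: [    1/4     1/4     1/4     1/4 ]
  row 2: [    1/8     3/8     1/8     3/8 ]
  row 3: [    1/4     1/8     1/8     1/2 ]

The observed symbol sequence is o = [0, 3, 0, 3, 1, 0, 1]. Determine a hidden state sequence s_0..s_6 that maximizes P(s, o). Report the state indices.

path = [3, 3, 3, 3, 2, 2, 2]

t=0: δ = [1.562e-02, 6.250e-02, 3.125e-02, 9.375e-02]  (obs o_0=0)
t=1: δ = [1.465e-02, 2.930e-03, 8.789e-03, 1.758e-02]  ψ = [1, 3, 3, 3]  (obs o_1=3)
t=2: δ = [6.866e-04, 5.493e-04, 5.493e-04, 1.648e-03]  ψ = [0, 3, 3, 3]  (obs o_2=0)
t=3: δ = [2.575e-04, 5.150e-05, 1.545e-04, 3.090e-04]  ψ = [3, 3, 3, 3]  (obs o_3=3)
t=4: δ = [1.207e-05, 9.656e-06, 2.897e-05, 1.448e-05]  ψ = [0, 3, 3, 3]  (obs o_4=1)
t=5: δ = [9.052e-07, 9.052e-07, 1.358e-06, 1.810e-06]  ψ = [2, 2, 2, 2]  (obs o_5=0)
t=6: δ = [5.658e-08, 5.658e-08, 1.910e-07, 8.487e-08]  ψ = [3, 3, 2, 3]  (obs o_6=1)
backtrack: best end state = 2; path = [3, 3, 3, 3, 2, 2, 2]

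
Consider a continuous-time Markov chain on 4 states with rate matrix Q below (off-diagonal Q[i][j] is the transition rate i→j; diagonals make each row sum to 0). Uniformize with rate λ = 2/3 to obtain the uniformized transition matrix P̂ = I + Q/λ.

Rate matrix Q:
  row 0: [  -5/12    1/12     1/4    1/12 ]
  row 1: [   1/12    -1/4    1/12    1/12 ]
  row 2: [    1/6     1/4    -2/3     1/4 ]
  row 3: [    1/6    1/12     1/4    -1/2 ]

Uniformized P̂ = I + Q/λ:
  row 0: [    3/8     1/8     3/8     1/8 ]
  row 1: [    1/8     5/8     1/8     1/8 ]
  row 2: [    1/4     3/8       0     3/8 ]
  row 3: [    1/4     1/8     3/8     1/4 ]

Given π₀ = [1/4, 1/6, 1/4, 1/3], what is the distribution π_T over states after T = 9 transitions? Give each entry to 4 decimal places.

t=0: π = [0.2500, 0.1667, 0.2500, 0.3333]
t=1: π = [0.2604, 0.2708, 0.2396, 0.2292]
t=2: π = [0.2487, 0.3203, 0.2174, 0.2135]
t=3: π = [0.2410, 0.3395, 0.2134, 0.2061]
t=4: π = [0.2377, 0.3481, 0.2101, 0.2041]
t=5: π = [0.2362, 0.3516, 0.2092, 0.2030]
t=6: π = [0.2356, 0.3531, 0.2087, 0.2027]
t=7: π = [0.2353, 0.3537, 0.2085, 0.2025]
t=8: π = [0.2352, 0.3540, 0.2084, 0.2024]
t=9: π = [0.2352, 0.3541, 0.2084, 0.2024]

π = [0.2352, 0.3541, 0.2084, 0.2024]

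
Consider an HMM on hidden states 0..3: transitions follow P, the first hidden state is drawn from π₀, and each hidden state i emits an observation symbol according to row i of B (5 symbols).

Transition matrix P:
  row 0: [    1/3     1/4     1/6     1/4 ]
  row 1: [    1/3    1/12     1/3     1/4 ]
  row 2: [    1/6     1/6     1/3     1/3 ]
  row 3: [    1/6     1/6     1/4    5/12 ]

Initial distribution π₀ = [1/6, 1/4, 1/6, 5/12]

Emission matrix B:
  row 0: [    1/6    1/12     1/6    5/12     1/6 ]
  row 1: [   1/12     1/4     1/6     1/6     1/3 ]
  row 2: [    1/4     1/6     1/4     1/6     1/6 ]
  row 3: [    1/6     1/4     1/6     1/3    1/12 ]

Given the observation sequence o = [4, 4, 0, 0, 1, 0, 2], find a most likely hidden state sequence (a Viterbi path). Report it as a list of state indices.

t=0: δ = [2.778e-02, 8.333e-02, 2.778e-02, 3.472e-02]  (obs o_0=4)
t=1: δ = [4.630e-03, 2.315e-03, 4.630e-03, 1.736e-03]  ψ = [1, 0, 1, 1]  (obs o_1=4)
t=2: δ = [2.572e-04, 9.645e-05, 3.858e-04, 2.572e-04]  ψ = [0, 0, 2, 2]  (obs o_2=0)
t=3: δ = [1.429e-05, 5.358e-06, 3.215e-05, 2.143e-05]  ψ = [0, 0, 2, 2]  (obs o_3=0)
t=4: δ = [4.465e-07, 1.340e-06, 1.786e-06, 2.679e-06]  ψ = [2, 2, 2, 2]  (obs o_4=1)
t=5: δ = [7.442e-08, 3.721e-08, 1.674e-07, 1.861e-07]  ψ = [1, 3, 3, 3]  (obs o_5=0)
t=6: δ = [5.168e-09, 5.168e-09, 1.395e-08, 1.292e-08]  ψ = [3, 3, 2, 3]  (obs o_6=2)
backtrack: best end state = 2; path = [1, 2, 2, 2, 3, 2, 2]

path = [1, 2, 2, 2, 3, 2, 2]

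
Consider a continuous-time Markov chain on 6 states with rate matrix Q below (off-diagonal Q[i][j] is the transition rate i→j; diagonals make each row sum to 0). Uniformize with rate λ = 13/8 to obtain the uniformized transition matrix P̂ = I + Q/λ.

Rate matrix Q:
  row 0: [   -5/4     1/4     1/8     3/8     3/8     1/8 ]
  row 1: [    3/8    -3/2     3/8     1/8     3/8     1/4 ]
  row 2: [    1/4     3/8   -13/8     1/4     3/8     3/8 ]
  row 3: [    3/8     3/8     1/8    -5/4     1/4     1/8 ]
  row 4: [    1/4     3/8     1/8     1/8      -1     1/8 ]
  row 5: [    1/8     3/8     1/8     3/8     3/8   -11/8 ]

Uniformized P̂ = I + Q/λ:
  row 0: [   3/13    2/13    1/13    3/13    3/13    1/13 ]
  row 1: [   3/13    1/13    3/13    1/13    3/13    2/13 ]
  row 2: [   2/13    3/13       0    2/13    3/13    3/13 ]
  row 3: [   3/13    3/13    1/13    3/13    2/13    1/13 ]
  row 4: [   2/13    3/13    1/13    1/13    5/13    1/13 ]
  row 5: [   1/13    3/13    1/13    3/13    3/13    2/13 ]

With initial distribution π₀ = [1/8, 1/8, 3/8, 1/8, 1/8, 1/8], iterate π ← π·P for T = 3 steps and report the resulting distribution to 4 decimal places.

π = [0.1856, 0.1880, 0.0977, 0.1549, 0.2579, 0.1159]

t=0: π = [0.1250, 0.1250, 0.3750, 0.1250, 0.1250, 0.1250]
t=1: π = [0.1731, 0.2019, 0.0673, 0.1635, 0.2404, 0.1538]
t=2: π = [0.1834, 0.1864, 0.1028, 0.1575, 0.2552, 0.1146]
t=3: π = [0.1856, 0.1880, 0.0977, 0.1549, 0.2579, 0.1159]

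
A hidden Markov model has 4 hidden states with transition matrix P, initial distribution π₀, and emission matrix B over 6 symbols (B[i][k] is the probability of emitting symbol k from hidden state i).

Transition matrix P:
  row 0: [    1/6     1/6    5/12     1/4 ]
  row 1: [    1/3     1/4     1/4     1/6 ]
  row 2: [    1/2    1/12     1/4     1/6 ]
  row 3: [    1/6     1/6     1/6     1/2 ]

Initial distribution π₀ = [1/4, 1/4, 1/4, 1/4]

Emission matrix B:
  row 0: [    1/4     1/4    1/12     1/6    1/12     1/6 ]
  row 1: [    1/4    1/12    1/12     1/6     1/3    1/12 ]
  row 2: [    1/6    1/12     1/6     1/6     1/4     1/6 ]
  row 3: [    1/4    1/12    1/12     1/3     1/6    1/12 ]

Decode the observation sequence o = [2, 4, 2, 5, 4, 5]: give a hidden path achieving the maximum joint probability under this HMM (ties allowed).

t=0: δ = [2.083e-02, 2.083e-02, 4.167e-02, 2.083e-02]  (obs o_0=2)
t=1: δ = [1.736e-03, 1.736e-03, 2.604e-03, 1.736e-03]  ψ = [2, 1, 2, 3]  (obs o_1=4)
t=2: δ = [1.085e-04, 3.617e-05, 1.206e-04, 7.234e-05]  ψ = [2, 1, 0, 3]  (obs o_2=2)
t=3: δ = [1.005e-05, 1.507e-06, 7.535e-06, 3.014e-06]  ψ = [2, 0, 0, 3]  (obs o_3=5)
t=4: δ = [3.140e-07, 5.582e-07, 1.047e-06, 4.186e-07]  ψ = [2, 0, 0, 0]  (obs o_4=4)
t=5: δ = [8.721e-08, 1.163e-08, 4.361e-08, 1.744e-08]  ψ = [2, 1, 2, 3]  (obs o_5=5)
backtrack: best end state = 0; path = [2, 0, 2, 0, 2, 0]

path = [2, 0, 2, 0, 2, 0]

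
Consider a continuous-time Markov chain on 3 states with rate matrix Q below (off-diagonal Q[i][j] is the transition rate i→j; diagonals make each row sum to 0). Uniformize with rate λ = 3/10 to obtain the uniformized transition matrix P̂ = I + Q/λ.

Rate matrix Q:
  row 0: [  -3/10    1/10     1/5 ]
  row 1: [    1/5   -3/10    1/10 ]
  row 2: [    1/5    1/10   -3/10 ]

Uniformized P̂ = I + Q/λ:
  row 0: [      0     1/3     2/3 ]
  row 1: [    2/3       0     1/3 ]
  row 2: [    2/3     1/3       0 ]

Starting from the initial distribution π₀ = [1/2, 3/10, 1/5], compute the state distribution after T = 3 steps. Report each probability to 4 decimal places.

π = [0.3704, 0.2481, 0.3815]

t=0: π = [0.5000, 0.3000, 0.2000]
t=1: π = [0.3333, 0.2333, 0.4333]
t=2: π = [0.4444, 0.2556, 0.3000]
t=3: π = [0.3704, 0.2481, 0.3815]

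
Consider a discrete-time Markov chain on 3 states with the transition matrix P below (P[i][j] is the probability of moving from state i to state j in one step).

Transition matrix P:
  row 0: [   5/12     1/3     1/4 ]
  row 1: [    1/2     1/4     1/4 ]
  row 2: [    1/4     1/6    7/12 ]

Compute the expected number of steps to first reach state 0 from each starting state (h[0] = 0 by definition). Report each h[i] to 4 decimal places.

h = [0.0000, 2.4615, 3.3846]

First-step conditioning: h[0] = 0; for i ≠ 0, h[i] = 1 + Σ_k P[i][k]·h[k].
  h[1] = 1 + 1/4·h[1] + 1/4·h[2]
  h[2] = 1 + 1/6·h[1] + 7/12·h[2]
Solving the 2×2 linear system over states ≠ 0 gives exactly h = [0, 32/13, 44/13] (h[0] = 0 is the target).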